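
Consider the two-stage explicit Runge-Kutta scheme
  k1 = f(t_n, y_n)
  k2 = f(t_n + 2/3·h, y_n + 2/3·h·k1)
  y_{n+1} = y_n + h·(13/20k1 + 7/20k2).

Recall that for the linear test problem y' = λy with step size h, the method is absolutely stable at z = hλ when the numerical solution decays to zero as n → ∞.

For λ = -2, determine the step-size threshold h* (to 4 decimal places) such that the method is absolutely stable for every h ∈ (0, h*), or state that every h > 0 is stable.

(-4.2857,0); λ=-2 ⇒ h* = (30/7)/2 = 2.1429.

Set f=λy, z=hλ:
  k1=λy_n ⇒ h·k1=z·y_n;  k2=λ(1+2/3z)y_n ⇒ h·k2=z(1+2/3z)y_n
  y_{n+1}/y_n = 1 + 13/20z + 7/20z(1+2/3z) = 1 + z + 7/30z²
  ⇒ R(z) = 1 + z + 7/30z².

Solve |R(x)|<1 on ℝ⁻.
x=-1.13: |R|=0.1679
R=1: x+7/30x²=0 ⇒ x=−30/7=-4.2857; min R=1−1/(4·7/30)=-0.0714>−1
Confirm numerically:
  x=-3.670: |R|=0.47274 <1
  x=-2.901: |R|=0.06269 <1
  x=-2.226: |R|=0.06982 <1
  x=-4.711: |R|=1.46749 >1
  x=-4.607: |R|=1.34537 >1
  x=-4.512: |R|=1.23823 >1
Stable set (-4.2857, 0).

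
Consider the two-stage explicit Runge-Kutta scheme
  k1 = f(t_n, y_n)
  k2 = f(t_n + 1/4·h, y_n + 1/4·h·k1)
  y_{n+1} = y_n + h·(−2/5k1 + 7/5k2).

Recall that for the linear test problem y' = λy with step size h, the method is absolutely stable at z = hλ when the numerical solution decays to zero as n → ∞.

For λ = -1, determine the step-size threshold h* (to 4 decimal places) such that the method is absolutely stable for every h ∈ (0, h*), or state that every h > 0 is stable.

(-2.8571,0); λ=-1 ⇒ h* = (20/7)/1 = 2.8571.

Test eqn y'=λy, z=hλ:
  k1=λy_n ⇒ h·k1=z·y_n;  k2=λ(1+1/4z)y_n ⇒ h·k2=z(1+1/4z)y_n
  y_{n+1}/y_n = 1 − 2/5z + 7/5z(1+1/4z) = 1 + z + 7/20z²
  ⇒ R(z) = 1 + z + 7/20z².

Solve |R(x)|<1 on ℝ⁻.
x=-0.82: |R|=0.4153
R=1: x+7/20x²=0 ⇒ x=−20/7=-2.8571; min R=1−1/(4·7/20)=0.2857>−1
Confirm numerically:
  x=-2.825: |R|=0.96822 <1
  x=-2.176: |R|=0.48124 <1
  x=-1.272: |R|=0.29429 <1
  x=-1.192: |R|=0.30530 <1
  x=-3.446: |R|=1.71022 >1
  x=-3.227: |R|=1.41774 >1
Interval (-2.8571, 0).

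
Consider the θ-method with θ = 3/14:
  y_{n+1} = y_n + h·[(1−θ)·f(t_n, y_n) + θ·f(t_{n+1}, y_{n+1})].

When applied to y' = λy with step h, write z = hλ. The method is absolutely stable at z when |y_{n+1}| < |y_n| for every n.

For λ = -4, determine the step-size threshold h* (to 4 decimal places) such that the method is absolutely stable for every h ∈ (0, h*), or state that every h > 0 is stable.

(-3.5000,0); λ=-4 ⇒ h* = (7/2)/4 = 0.8750.

With y'=λy (z=hλ):
  y_{n+1} = y_n + z·[11/14·y_n + 3/14·y_{n+1}] ⇒ (1 − 3/14z)y_{n+1} = (1 + 11/14z)y_n
  so R(z) = (1 + 11/14z)/(1 − 3/14z).

Need |R(x)|<1, x<0.
x=-1.38: |R|=0.0650
R=−1: 1+11/14x = −1+3/14x ⇒ -4/7x=2 ⇒ x=2/(-4/7)=-3.5000
Confirm numerically:
  x=-3.440: |R|=0.98026 <1
  x=-3.365: |R|=0.95518 <1
  x=-3.247: |R|=0.91475 <1
  x=-2.269: |R|=0.52670 <1
  x=-4.087: |R|=1.17882 >1
  x=-3.922: |R|=1.13103 >1
  x=-3.559: |R|=1.01913 >1
Interval (-3.5000, 0).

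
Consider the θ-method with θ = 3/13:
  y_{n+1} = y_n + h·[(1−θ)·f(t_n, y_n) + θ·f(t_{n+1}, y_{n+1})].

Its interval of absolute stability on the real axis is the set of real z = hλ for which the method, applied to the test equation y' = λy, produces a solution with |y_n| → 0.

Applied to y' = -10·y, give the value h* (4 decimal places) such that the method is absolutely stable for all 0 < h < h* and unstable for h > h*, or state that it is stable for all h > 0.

Set f=λy, z=hλ:
  y_{n+1} = y_n + z·[10/13·y_n + 3/13·y_{n+1}] ⇒ (1 − 3/13z)y_{n+1} = (1 + 10/13z)y_n
  ⇒ R(z) = (1 + 10/13z)/(1 − 3/13z).

Solve |R(x)|<1 on ℝ⁻.
x=-1.39: |R|=0.0524
R=−1: 1+10/13x = −1+3/13x ⇒ -7/13x=2 ⇒ x=2/(-7/13)=-3.7143
Confirm numerically:
  x=-2.824: |R|=0.70976 <1
  x=-2.356: |R|=0.52621 <1
  x=-2.120: |R|=0.42355 <1
  x=-1.969: |R|=0.35384 <1
  x=-4.101: |R|=1.10698 >1
  x=-4.070: |R|=1.09877 >1
  x=-3.878: |R|=1.04652 >1
Interval (-3.7143, 0).

(-3.7143,0); λ=-10 ⇒ h* = (26/7)/10 = 0.3714.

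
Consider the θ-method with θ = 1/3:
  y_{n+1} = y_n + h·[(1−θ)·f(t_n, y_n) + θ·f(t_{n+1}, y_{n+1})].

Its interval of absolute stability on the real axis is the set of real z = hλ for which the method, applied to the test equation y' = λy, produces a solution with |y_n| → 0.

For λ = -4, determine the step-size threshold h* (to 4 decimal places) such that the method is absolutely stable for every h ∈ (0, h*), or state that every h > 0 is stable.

(-6.0000,0); λ=-4 ⇒ h* = (6)/4 = 1.5000.

With y'=λy (z=hλ):
  y_{n+1} = y_n + z·[2/3·y_n + 1/3·y_{n+1}] ⇒ (1 − 1/3z)y_{n+1} = (1 + 2/3z)y_n
  Hence R(z) = (1 + 2/3z)/(1 − 1/3z).

Solve |R(x)|<1 on ℝ⁻.
x=-0.63: |R|=0.4793
R=−1: 1+2/3x = −1+1/3x ⇒ -1/3x=2 ⇒ x=2/(-1/3)=-6.0000
Confirm numerically:
  x=-5.894: |R|=0.98808 <1
  x=-5.083: |R|=0.88655 <1
  x=-5.064: |R|=0.88393 <1
  x=-6.277: |R|=1.02986 >1
  x=-6.220: |R|=1.02386 >1
  x=-6.189: |R|=1.02057 >1
Interval (-6.0000, 0).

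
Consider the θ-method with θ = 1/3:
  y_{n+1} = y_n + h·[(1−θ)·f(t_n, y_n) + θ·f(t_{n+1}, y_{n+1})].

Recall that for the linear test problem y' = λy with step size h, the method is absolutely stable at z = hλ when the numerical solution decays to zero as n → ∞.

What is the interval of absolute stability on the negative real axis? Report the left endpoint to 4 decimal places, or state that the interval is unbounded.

Test eqn y'=λy, z=hλ:
  y_{n+1} = y_n + z·[2/3·y_n + 1/3·y_{n+1}] ⇒ (1 − 1/3z)y_{n+1} = (1 + 2/3z)y_n
  R(z) = (1 + 2/3z)/(1 − 1/3z).

Solve |R(x)|<1 on ℝ⁻.
x=-0.34: |R|=0.6946
R=−1: 1+2/3x = −1+1/3x ⇒ -1/3x=2 ⇒ x=2/(-1/3)=-6.0000
Confirm numerically:
  x=-4.155: |R|=0.74214 <1
  x=-3.585: |R|=0.63326 <1
  x=-3.429: |R|=0.60009 <1
  x=-6.384: |R|=1.04092 >1
  x=-6.350: |R|=1.03743 >1
So |R|<1 on (-6.0000, 0).

z∈(-6.0000,0).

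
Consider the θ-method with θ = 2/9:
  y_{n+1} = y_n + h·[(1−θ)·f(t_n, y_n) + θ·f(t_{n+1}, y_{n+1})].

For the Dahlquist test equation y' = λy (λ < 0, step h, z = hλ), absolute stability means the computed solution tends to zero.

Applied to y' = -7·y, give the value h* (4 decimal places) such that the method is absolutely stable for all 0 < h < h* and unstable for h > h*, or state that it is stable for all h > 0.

(-3.6000,0); λ=-7 ⇒ h* = (18/5)/7 = 0.5143.

With y'=λy (z=hλ):
  y_{n+1} = y_n + z·[7/9·y_n + 2/9·y_{n+1}] ⇒ (1 − 2/9z)y_{n+1} = (1 + 7/9z)y_n
  so R(z) = (1 + 7/9z)/(1 − 2/9z).

Find x<0 with |R(x)|<1.
x=-0.64: |R|=0.4397
R=−1: 1+7/9x = −1+2/9x ⇒ -5/9x=2 ⇒ x=2/(-5/9)=-3.6000
Confirm numerically:
  x=-3.441: |R|=0.94994 <1
  x=-3.352: |R|=0.92104 <1
  x=-2.930: |R|=0.77456 <1
  x=-4.082: |R|=1.14041 >1
  x=-3.901: |R|=1.08957 >1
  x=-3.657: |R|=1.01747 >1
So |R|<1 on (-3.6000, 0).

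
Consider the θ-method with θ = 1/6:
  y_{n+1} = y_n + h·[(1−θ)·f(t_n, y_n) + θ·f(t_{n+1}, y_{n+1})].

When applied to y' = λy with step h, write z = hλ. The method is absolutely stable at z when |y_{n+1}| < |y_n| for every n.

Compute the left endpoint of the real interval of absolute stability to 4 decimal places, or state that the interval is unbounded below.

left endpoint -3.0000.

On y'=λy, z=hλ:
  y_{n+1} = y_n + z·[5/6·y_n + 1/6·y_{n+1}] ⇒ (1 − 1/6z)y_{n+1} = (1 + 5/6z)y_n
  ⇒ R(z) = (1 + 5/6z)/(1 − 1/6z).

Solve |R(x)|<1 on ℝ⁻.
x=-0.44: |R|=0.5901
R=−1: 1+5/6x = −1+1/6x ⇒ -2/3x=2 ⇒ x=2/(-2/3)=-3.0000
Confirm numerically:
  x=-2.671: |R|=0.84823 <1
  x=-2.425: |R|=0.72700 <1
  x=-2.007: |R|=0.50393 <1
  x=-1.545: |R|=0.22863 <1
  x=-3.377: |R|=1.16082 >1
  x=-3.334: |R|=1.14313 >1
  x=-3.230: |R|=1.09967 >1
So |R|<1 on (-3.0000, 0).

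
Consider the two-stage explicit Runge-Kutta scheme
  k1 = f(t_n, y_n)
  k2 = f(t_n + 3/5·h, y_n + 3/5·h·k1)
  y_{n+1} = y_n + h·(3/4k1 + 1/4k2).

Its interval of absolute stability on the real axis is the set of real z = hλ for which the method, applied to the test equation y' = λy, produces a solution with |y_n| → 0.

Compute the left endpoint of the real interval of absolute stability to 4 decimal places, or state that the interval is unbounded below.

On y'=λy, z=hλ:
  k1=λy_n ⇒ h·k1=z·y_n;  k2=λ(1+3/5z)y_n ⇒ h·k2=z(1+3/5z)y_n
  y_{n+1}/y_n = 1 + 3/4z + 1/4z(1+3/5z) = 1 + z + 3/20z²
  ⇒ R(z) = 1 + z + 3/20z².

Need |R(x)|<1, x<0.
x=-0.83: |R|=0.2733
R=1: x+3/20x²=0 ⇒ x=−20/3=-6.6667; min R=1−1/(4·3/20)=-0.6667>−1
Confirm numerically:
  x=-6.329: |R|=0.67944 <1
  x=-5.634: |R|=0.12729 <1
  x=-3.933: |R|=0.61273 <1
  x=-3.729: |R|=0.64318 <1
  x=-7.203: |R|=1.57948 >1
  x=-6.959: |R|=1.30515 >1
  x=-6.933: |R|=1.27697 >1
Stable set (-6.6667, 0).

z* = -6.6667.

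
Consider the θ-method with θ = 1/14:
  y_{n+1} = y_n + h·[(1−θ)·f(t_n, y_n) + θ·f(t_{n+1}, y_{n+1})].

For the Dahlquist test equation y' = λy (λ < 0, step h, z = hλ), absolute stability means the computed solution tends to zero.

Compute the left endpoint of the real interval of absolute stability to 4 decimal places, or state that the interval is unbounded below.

left endpoint -2.3333.

On y'=λy, z=hλ:
  y_{n+1} = y_n + z·[13/14·y_n + 1/14·y_{n+1}] ⇒ (1 − 1/14z)y_{n+1} = (1 + 13/14z)y_n
  R(z) = (1 + 13/14z)/(1 − 1/14z).

Find x<0 with |R(x)|<1.
x=-0.41: |R|=0.6017
R=−1: 1+13/14x = −1+1/14x ⇒ -6/7x=2 ⇒ x=2/(-6/7)=-2.3333
Confirm numerically:
  x=-2.279: |R|=0.95995 <1
  x=-1.426: |R|=0.29418 <1
  x=-1.419: |R|=0.28841 <1
  x=-0.951: |R|=0.10949 <1
  x=-2.554: |R|=1.15996 >1
  x=-2.459: |R|=1.09162 >1
Interval (-2.3333, 0).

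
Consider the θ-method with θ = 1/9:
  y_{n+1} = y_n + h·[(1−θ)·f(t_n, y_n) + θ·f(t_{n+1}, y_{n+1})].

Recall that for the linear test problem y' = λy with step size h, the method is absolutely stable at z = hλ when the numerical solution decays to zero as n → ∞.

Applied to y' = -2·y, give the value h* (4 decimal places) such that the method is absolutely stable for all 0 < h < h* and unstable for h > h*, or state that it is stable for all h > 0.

Test eqn y'=λy, z=hλ:
  y_{n+1} = y_n + z·[8/9·y_n + 1/9·y_{n+1}] ⇒ (1 − 1/9z)y_{n+1} = (1 + 8/9z)y_n
  Hence R(z) = (1 + 8/9z)/(1 − 1/9z).

Need |R(x)|<1, x<0.
x=-1.17: |R|=0.0354
R=−1: 1+8/9x = −1+1/9x ⇒ -7/9x=2 ⇒ x=2/(-7/9)=-2.5714
Confirm numerically:
  x=-2.501: |R|=0.95713 <1
  x=-2.499: |R|=0.95591 <1
  x=-1.927: |R|=0.58717 <1
  x=-1.306: |R|=0.14050 <1
  x=-2.999: |R|=1.24944 >1
  x=-2.868: |R|=1.17492 >1
Stable set (-2.5714, 0).

(-2.5714,0); λ=-2 ⇒ h* = (18/7)/2 = 1.2857.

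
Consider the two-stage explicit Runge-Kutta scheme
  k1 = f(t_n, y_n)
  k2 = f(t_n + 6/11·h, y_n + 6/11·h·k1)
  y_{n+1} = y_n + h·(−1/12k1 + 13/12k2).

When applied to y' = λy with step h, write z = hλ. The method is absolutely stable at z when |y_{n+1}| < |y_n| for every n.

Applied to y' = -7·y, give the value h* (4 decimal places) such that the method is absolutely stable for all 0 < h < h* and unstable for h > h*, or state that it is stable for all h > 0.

Test eqn y'=λy, z=hλ:
  k1=λy_n ⇒ h·k1=z·y_n;  k2=λ(1+6/11z)y_n ⇒ h·k2=z(1+6/11z)y_n
  y_{n+1}/y_n = 1 − 1/12z + 13/12z(1+6/11z) = 1 + z + 13/22z²
  ⇒ R(z) = 1 + z + 13/22z².

Need |R(x)|<1, x<0.
x=-1.62: |R|=0.9308
R=1: x+13/22x²=0 ⇒ x=−22/13=-1.6923; min R=1−1/(4·13/22)=0.5769>−1
Confirm numerically:
  x=-1.512: |R|=0.83890 <1
  x=-1.315: |R|=0.70681 <1
  x=-0.988: |R|=0.58881 <1
  x=-0.963: |R|=0.58499 <1
  x=-1.994: |R|=1.35548 >1
  x=-1.825: |R|=1.14310 >1
  x=-1.776: |R|=1.08783 >1
Stable set (-1.6923, 0).

(-1.6923,0); λ=-7 ⇒ h* = (22/13)/7 = 0.2418.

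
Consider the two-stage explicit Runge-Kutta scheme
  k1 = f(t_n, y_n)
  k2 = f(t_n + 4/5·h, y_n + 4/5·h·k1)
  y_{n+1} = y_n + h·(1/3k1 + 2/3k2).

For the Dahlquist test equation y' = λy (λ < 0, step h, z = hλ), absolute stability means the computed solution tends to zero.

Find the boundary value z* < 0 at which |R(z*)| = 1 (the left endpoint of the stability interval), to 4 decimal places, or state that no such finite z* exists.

Set f=λy, z=hλ:
  k1=λy_n ⇒ h·k1=z·y_n;  k2=λ(1+4/5z)y_n ⇒ h·k2=z(1+4/5z)y_n
  y_{n+1}/y_n = 1 + 1/3z + 2/3z(1+4/5z) = 1 + z + 8/15z²
  so R(z) = 1 + z + 8/15z².

Boundary: |R(x)|=1, x<0.
x=-0.69: |R|=0.5639
R=1: x+8/15x²=0 ⇒ x=−15/8=-1.8750; min R=1−1/(4·8/15)=0.5312>−1
Confirm numerically:
  x=-1.204: |R|=0.56913 <1
  x=-0.855: |R|=0.53488 <1
  x=-0.821: |R|=0.53849 <1
  x=-0.772: |R|=0.54586 <1
  x=-2.400: |R|=1.67200 >1
  x=-2.282: |R|=1.49535 >1
So |R|<1 on (-1.8750, 0).

z* = -1.8750.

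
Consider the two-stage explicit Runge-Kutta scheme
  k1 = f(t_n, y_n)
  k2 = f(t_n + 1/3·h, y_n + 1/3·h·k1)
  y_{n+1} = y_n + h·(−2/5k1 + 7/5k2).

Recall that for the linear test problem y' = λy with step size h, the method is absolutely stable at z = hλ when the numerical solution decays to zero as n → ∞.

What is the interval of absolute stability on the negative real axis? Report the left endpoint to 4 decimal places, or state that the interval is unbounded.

Test eqn y'=λy, z=hλ:
  k1=λy_n ⇒ h·k1=z·y_n;  k2=λ(1+1/3z)y_n ⇒ h·k2=z(1+1/3z)y_n
  y_{n+1}/y_n = 1 − 2/5z + 7/5z(1+1/3z) = 1 + z + 7/15z²
  R(z) = 1 + z + 7/15z².

Boundary: |R(x)|=1, x<0.
x=-0.37: |R|=0.6939
R=1: x+7/15x²=0 ⇒ x=−15/7=-2.1429; min R=1−1/(4·7/15)=0.4643>−1
Confirm numerically:
  x=-1.422: |R|=0.52164 <1
  x=-1.026: |R|=0.46525 <1
  x=-0.876: |R|=0.48211 <1
  x=-2.624: |R|=1.58918 >1
  x=-2.224: |R|=1.08422 >1
Stable set (-2.1429, 0).

z∈(-2.1429,0).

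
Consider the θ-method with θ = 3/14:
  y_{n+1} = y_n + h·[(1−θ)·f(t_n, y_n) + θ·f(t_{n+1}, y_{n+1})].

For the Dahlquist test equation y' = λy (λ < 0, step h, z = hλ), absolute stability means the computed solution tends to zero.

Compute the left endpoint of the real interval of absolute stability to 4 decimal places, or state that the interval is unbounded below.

Set f=λy, z=hλ:
  y_{n+1} = y_n + z·[11/14·y_n + 3/14·y_{n+1}] ⇒ (1 − 3/14z)y_{n+1} = (1 + 11/14z)y_n
  R(z) = (1 + 11/14z)/(1 − 3/14z).

Find x<0 with |R(x)|<1.
x=-0.74: |R|=0.3613
R=−1: 1+11/14x = −1+3/14x ⇒ -4/7x=2 ⇒ x=2/(-4/7)=-3.5000
Confirm numerically:
  x=-3.097: |R|=0.86158 <1
  x=-2.255: |R|=0.52035 <1
  x=-2.024: |R|=0.41172 <1
  x=-3.843: |R|=1.10749 >1
  x=-3.671: |R|=1.05469 >1
  x=-3.644: |R|=1.04621 >1
So |R|<1 on (-3.5000, 0).

z* = -3.5000.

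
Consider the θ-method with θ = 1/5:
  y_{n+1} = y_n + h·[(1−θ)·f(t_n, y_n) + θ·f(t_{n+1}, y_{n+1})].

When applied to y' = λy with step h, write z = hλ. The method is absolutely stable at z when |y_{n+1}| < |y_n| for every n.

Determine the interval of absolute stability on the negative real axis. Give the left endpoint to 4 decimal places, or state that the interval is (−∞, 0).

With y'=λy (z=hλ):
  y_{n+1} = y_n + z·[4/5·y_n + 1/5·y_{n+1}] ⇒ (1 − 1/5z)y_{n+1} = (1 + 4/5z)y_n
  Hence R(z) = (1 + 4/5z)/(1 − 1/5z).

Find x<0 with |R(x)|<1.
x=-1.12: |R|=0.0850
R=−1: 1+4/5x = −1+1/5x ⇒ -3/5x=2 ⇒ x=2/(-3/5)=-3.3333
Confirm numerically:
  x=-3.203: |R|=0.95233 <1
  x=-2.807: |R|=0.79775 <1
  x=-2.024: |R|=0.44077 <1
  x=-1.975: |R|=0.41577 <1
  x=-3.801: |R|=1.15941 >1
  x=-3.619: |R|=1.09943 >1
Interval (-3.3333, 0).

z∈(-3.3333,0).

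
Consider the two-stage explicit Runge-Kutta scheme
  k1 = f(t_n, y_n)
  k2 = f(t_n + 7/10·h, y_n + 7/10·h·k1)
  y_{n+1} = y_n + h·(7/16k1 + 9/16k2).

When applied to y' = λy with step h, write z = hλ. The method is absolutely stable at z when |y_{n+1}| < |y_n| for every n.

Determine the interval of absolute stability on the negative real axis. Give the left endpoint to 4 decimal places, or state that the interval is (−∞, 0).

On y'=λy, z=hλ:
  k1=λy_n ⇒ h·k1=z·y_n;  k2=λ(1+7/10z)y_n ⇒ h·k2=z(1+7/10z)y_n
  y_{n+1}/y_n = 1 + 7/16z + 9/16z(1+7/10z) = 1 + z + 63/160z²
  so R(z) = 1 + z + 63/160z².

Find x<0 with |R(x)|<1.
x=-1.01: |R|=0.3917
R=1: x+63/160x²=0 ⇒ x=−160/63=-2.5397; min R=1−1/(4·63/160)=0.3651>−1
Confirm numerically:
  x=-2.374: |R|=0.84513 <1
  x=-1.809: |R|=0.47954 <1
  x=-1.411: |R|=0.37293 <1
  x=-1.048: |R|=0.38446 <1
  x=-3.031: |R|=1.58637 >1
  x=-2.674: |R|=1.14142 >1
So |R|<1 on (-2.5397, 0).

(-2.5397, 0).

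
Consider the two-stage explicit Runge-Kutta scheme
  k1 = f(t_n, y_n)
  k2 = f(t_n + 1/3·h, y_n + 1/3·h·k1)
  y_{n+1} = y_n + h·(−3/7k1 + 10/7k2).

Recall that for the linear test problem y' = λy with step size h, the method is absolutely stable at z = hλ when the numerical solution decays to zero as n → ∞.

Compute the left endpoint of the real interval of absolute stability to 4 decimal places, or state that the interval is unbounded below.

z* = -2.1000.

On y'=λy, z=hλ:
  k1=λy_n ⇒ h·k1=z·y_n;  k2=λ(1+1/3z)y_n ⇒ h·k2=z(1+1/3z)y_n
  y_{n+1}/y_n = 1 − 3/7z + 10/7z(1+1/3z) = 1 + z + 10/21z²
  so R(z) = 1 + z + 10/21z².

Need |R(x)|<1, x<0.
x=-1.28: |R|=0.5002
R=1: x+10/21x²=0 ⇒ x=−21/10=-2.1000; min R=1−1/(4·10/21)=0.4750>−1
Confirm numerically:
  x=-2.069: |R|=0.96946 <1
  x=-2.007: |R|=0.91112 <1
  x=-1.999: |R|=0.90386 <1
  x=-1.363: |R|=0.52165 <1
  x=-2.675: |R|=1.73244 >1
  x=-2.515: |R|=1.49701 >1
  x=-2.382: |R|=1.31987 >1
Stable set (-2.1000, 0).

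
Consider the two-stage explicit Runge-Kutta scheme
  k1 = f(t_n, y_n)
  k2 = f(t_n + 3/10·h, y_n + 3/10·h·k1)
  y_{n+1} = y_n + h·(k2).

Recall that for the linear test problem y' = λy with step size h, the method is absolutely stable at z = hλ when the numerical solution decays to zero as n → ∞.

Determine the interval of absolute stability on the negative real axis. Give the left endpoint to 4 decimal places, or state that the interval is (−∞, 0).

(-3.3333, 0).

Test eqn y'=λy, z=hλ:
  k1=λy_n ⇒ h·k1=z·y_n;  k2=λ(1+3/10z)y_n ⇒ h·k2=z(1+3/10z)y_n
  y_{n+1}/y_n = 1 + z(1+3/10z) = 1 + z + 3/10z²
  R(z) = 1 + z + 3/10z².

Solve |R(x)|<1 on ℝ⁻.
x=-1.76: |R|=0.1693
R=1: x+3/10x²=0 ⇒ x=−10/3=-3.3333; min R=1−1/(4·3/10)=0.1667>−1
Confirm numerically:
  x=-2.694: |R|=0.48329 <1
  x=-2.539: |R|=0.39496 <1
  x=-2.350: |R|=0.30675 <1
  x=-3.803: |R|=1.53584 >1
  x=-3.634: |R|=1.32779 >1
So |R|<1 on (-3.3333, 0).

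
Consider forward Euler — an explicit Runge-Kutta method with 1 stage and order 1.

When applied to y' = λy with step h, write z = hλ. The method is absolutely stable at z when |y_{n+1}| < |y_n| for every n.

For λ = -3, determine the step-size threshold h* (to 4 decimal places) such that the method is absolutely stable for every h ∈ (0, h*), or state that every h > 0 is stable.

(-2.0000,0); λ=-3 ⇒ h* = 0.6667.

Test eqn y'=λy, z=hλ:
  order 1, 1-stage ⇒ R(z)=1+z
  (e.g. R(-1.31)=-0.31000, |R|=0.31000)

Solve |R(x)|<1 on ℝ⁻.
x=-1.31: |R|=0.3100
|R(-2.31)|=1.3100 |R(-1.36)|=0.3600 |R(-0.91)|=0.0900
Bisect:
  x_lo=-2.5776 |R|=1.5776  x_hi=-0.1626 |R|=0.8374
  mid=-1.37009 |R|=0.37009 →hi
  mid=-1.97384 |R|=0.97384 →hi
  mid=-2.27572 |R|=1.27572 →lo
  mid=-2.12478 |R|=1.12478 →lo
  mid=-2.04931 |R|=1.04931 →lo
  mid=-2.01158 |R|=1.01158 →lo
  mid=-1.99271 |R|=0.99271 →hi
  mid=-2.00214 |R|=1.00214 →lo
  ...
  [-2.00008,-1.99993] ⇒ x*=-2.0000
Stable set (-2.0000, 0).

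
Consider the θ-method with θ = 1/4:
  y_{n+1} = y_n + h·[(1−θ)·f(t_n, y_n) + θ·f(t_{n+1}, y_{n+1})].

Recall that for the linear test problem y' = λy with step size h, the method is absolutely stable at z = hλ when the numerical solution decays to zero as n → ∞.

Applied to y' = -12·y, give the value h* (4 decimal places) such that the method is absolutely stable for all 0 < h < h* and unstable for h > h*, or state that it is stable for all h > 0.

(-4.0000,0); λ=-12 ⇒ h* = (4)/12 = 0.3333.

Test eqn y'=λy, z=hλ:
  y_{n+1} = y_n + z·[3/4·y_n + 1/4·y_{n+1}] ⇒ (1 − 1/4z)y_{n+1} = (1 + 3/4z)y_n
  ⇒ R(z) = (1 + 3/4z)/(1 − 1/4z).

Need |R(x)|<1, x<0.
x=-1.49: |R|=0.0856
R=−1: 1+3/4x = −1+1/4x ⇒ -1/2x=2 ⇒ x=2/(-1/2)=-4.0000
Confirm numerically:
  x=-3.935: |R|=0.98362 <1
  x=-2.757: |R|=0.63209 <1
  x=-2.160: |R|=0.40260 <1
  x=-2.154: |R|=0.40006 <1
  x=-4.505: |R|=1.11875 >1
  x=-4.371: |R|=1.08864 >1
So |R|<1 on (-4.0000, 0).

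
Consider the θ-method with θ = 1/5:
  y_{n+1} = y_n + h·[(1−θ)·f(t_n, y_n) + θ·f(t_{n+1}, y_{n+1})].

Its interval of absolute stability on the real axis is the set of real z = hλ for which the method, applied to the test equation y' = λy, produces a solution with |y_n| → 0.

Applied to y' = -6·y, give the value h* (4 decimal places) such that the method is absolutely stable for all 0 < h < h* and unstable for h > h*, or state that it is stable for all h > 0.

With y'=λy (z=hλ):
  y_{n+1} = y_n + z·[4/5·y_n + 1/5·y_{n+1}] ⇒ (1 − 1/5z)y_{n+1} = (1 + 4/5z)y_n
  so R(z) = (1 + 4/5z)/(1 − 1/5z).

Solve |R(x)|<1 on ℝ⁻.
x=-0.82: |R|=0.2955
R=−1: 1+4/5x = −1+1/5x ⇒ -3/5x=2 ⇒ x=2/(-3/5)=-3.3333
Confirm numerically:
  x=-2.771: |R|=0.78291 <1
  x=-2.202: |R|=0.52874 <1
  x=-1.844: |R|=0.34717 <1
  x=-3.723: |R|=1.13401 >1
  x=-3.604: |R|=1.09437 >1
So |R|<1 on (-3.3333, 0).

(-3.3333,0); λ=-6 ⇒ h* = (10/3)/6 = 0.5556.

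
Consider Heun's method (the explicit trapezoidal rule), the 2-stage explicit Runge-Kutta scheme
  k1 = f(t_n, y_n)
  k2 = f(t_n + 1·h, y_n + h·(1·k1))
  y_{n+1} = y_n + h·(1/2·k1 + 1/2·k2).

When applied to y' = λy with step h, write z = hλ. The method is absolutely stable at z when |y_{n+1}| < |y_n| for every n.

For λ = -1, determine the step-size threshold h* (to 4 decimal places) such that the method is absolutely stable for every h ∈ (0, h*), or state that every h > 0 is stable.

(-2.0000,0); λ=-1 ⇒ h* = 2.0000.

With y'=λy (z=hλ):
  order 2, 2-stage ⇒ R(z)=1+z+z^2/2
  (e.g. R(-1.25)=0.53125, |R|=0.53125)

Need |R(x)|<1, x<0.
x=-1.25: |R|=0.5312
|R(-2.16)|=1.1728 |R(-1.71)|=0.7520 |R(-0.68)|=0.5512
Bisect:
  x_lo=-2.7189 |R|=1.9774  x_hi=-0.3288 |R|=0.7253
  mid=-1.52387 |R|=0.63722 →hi
  mid=-2.12140 |R|=1.12877 →lo
  mid=-1.82263 |R|=0.83836 →hi
  mid=-1.97202 |R|=0.97241 →hi
  mid=-2.04671 |R|=1.04780 →lo
  mid=-2.00936 |R|=1.00941 →lo
  mid=-1.99069 |R|=0.99074 →hi
  mid=-2.00003 |R|=1.00003 →lo
  ...
  [-2.00003,-1.99988] ⇒ x*=-2.0000
Stable set (-2.0000, 0).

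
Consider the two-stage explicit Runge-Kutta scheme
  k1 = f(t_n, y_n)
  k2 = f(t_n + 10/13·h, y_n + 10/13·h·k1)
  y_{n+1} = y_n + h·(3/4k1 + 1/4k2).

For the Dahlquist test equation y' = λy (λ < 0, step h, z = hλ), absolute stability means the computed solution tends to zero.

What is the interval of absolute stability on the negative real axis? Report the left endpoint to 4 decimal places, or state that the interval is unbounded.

(-5.2000, 0).

With y'=λy (z=hλ):
  k1=λy_n ⇒ h·k1=z·y_n;  k2=λ(1+10/13z)y_n ⇒ h·k2=z(1+10/13z)y_n
  y_{n+1}/y_n = 1 + 3/4z + 1/4z(1+10/13z) = 1 + z + 5/26z²
  ⇒ R(z) = 1 + z + 5/26z².

Boundary: |R(x)|=1, x<0.
x=-0.76: |R|=0.3511
R=1: x+5/26x²=0 ⇒ x=−26/5=-5.2000; min R=1−1/(4·5/26)=-0.3000>−1
Confirm numerically:
  x=-4.347: |R|=0.28692 <1
  x=-3.920: |R|=0.03508 <1
  x=-3.878: |R|=0.01409 <1
  x=-5.628: |R|=1.46323 >1
  x=-5.548: |R|=1.37129 >1
  x=-5.250: |R|=1.05048 >1
So |R|<1 on (-5.2000, 0).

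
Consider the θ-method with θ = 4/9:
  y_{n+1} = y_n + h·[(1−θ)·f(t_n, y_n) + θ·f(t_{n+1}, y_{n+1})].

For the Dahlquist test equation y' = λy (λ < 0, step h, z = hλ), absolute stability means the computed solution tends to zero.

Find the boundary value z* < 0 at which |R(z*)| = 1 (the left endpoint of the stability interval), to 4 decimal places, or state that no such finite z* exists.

z* = -18.0000.

With y'=λy (z=hλ):
  y_{n+1} = y_n + z·[5/9·y_n + 4/9·y_{n+1}] ⇒ (1 − 4/9z)y_{n+1} = (1 + 5/9z)y_n
  Hence R(z) = (1 + 5/9z)/(1 − 4/9z).

Find x<0 with |R(x)|<1.
x=-1.65: |R|=0.0481
R=−1: 1+5/9x = −1+4/9x ⇒ -1/9x=2 ⇒ x=2/(-1/9)=-18.0000
Confirm numerically:
  x=-17.938: |R|=0.99923 <1
  x=-16.439: |R|=0.97912 <1
  x=-10.183: |R|=0.84282 <1
  x=-9.400: |R|=0.81545 <1
  x=-18.578: |R|=1.00694 >1
  x=-18.322: |R|=1.00391 >1
  x=-18.075: |R|=1.00092 >1
So |R|<1 on (-18.0000, 0).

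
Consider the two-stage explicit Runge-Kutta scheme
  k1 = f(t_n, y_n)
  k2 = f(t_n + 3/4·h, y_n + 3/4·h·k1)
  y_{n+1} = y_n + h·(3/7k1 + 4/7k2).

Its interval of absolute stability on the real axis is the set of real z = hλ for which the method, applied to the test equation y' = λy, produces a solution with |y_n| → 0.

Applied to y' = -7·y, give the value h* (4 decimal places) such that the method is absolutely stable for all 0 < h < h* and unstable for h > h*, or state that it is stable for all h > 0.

(-2.3333,0); λ=-7 ⇒ h* = (7/3)/7 = 0.3333.

With y'=λy (z=hλ):
  k1=λy_n ⇒ h·k1=z·y_n;  k2=λ(1+3/4z)y_n ⇒ h·k2=z(1+3/4z)y_n
  y_{n+1}/y_n = 1 + 3/7z + 4/7z(1+3/4z) = 1 + z + 3/7z²
  so R(z) = 1 + z + 3/7z².

Find x<0 with |R(x)|<1.
x=-0.94: |R|=0.4387
R=1: x+3/7x²=0 ⇒ x=−7/3=-2.3333; min R=1−1/(4·3/7)=0.4167>−1
Confirm numerically:
  x=-1.780: |R|=0.57789 <1
  x=-1.407: |R|=0.44142 <1
  x=-1.366: |R|=0.43370 <1
  x=-1.158: |R|=0.41670 <1
  x=-2.851: |R|=1.63251 >1
  x=-2.743: |R|=1.48159 >1
  x=-2.657: |R|=1.36856 >1
Interval (-2.3333, 0).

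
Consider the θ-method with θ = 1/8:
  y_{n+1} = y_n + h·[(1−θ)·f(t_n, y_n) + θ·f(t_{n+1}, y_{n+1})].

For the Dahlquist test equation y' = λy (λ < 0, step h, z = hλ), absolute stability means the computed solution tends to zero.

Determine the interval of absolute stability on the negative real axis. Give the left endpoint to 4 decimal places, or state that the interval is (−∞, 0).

z∈(-2.6667,0).

With y'=λy (z=hλ):
  y_{n+1} = y_n + z·[7/8·y_n + 1/8·y_{n+1}] ⇒ (1 − 1/8z)y_{n+1} = (1 + 7/8z)y_n
  R(z) = (1 + 7/8z)/(1 − 1/8z).

Need |R(x)|<1, x<0.
x=-0.49: |R|=0.5383
R=−1: 1+7/8x = −1+1/8x ⇒ -3/4x=2 ⇒ x=2/(-3/4)=-2.6667
Confirm numerically:
  x=-2.099: |R|=0.66274 <1
  x=-1.909: |R|=0.54123 <1
  x=-1.705: |R|=0.40546 <1
  x=-3.156: |R|=1.26318 >1
  x=-3.106: |R|=1.23735 >1
  x=-2.792: |R|=1.06968 >1
Interval (-2.6667, 0).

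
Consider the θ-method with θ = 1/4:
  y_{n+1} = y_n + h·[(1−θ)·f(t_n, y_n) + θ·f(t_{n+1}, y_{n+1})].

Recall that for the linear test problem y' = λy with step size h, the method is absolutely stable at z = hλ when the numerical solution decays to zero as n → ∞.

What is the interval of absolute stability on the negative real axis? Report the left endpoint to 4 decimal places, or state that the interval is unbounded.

(-4.0000, 0).

Set f=λy, z=hλ:
  y_{n+1} = y_n + z·[3/4·y_n + 1/4·y_{n+1}] ⇒ (1 − 1/4z)y_{n+1} = (1 + 3/4z)y_n
  ⇒ R(z) = (1 + 3/4z)/(1 − 1/4z).

Boundary: |R(x)|=1, x<0.
x=-0.98: |R|=0.2129
R=−1: 1+3/4x = −1+1/4x ⇒ -1/2x=2 ⇒ x=2/(-1/2)=-4.0000
Confirm numerically:
  x=-3.866: |R|=0.96593 <1
  x=-3.816: |R|=0.95292 <1
  x=-2.481: |R|=0.53125 <1
  x=-2.446: |R|=0.51784 <1
  x=-4.485: |R|=1.11432 >1
  x=-4.115: |R|=1.02834 >1
  x=-4.065: |R|=1.01612 >1
Interval (-4.0000, 0).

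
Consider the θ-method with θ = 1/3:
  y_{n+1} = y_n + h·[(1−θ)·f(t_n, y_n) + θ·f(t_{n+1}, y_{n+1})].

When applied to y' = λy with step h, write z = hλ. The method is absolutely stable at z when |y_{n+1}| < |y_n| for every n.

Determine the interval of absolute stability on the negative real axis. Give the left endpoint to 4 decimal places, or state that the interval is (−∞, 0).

Test eqn y'=λy, z=hλ:
  y_{n+1} = y_n + z·[2/3·y_n + 1/3·y_{n+1}] ⇒ (1 − 1/3z)y_{n+1} = (1 + 2/3z)y_n
  ⇒ R(z) = (1 + 2/3z)/(1 − 1/3z).

Need |R(x)|<1, x<0.
x=-1.78: |R|=0.1172
R=−1: 1+2/3x = −1+1/3x ⇒ -1/3x=2 ⇒ x=2/(-1/3)=-6.0000
Confirm numerically:
  x=-5.570: |R|=0.94982 <1
  x=-4.437: |R|=0.78983 <1
  x=-4.419: |R|=0.78690 <1
  x=-6.480: |R|=1.05063 >1
  x=-6.390: |R|=1.04153 >1
So |R|<1 on (-6.0000, 0).

(-6.0000, 0).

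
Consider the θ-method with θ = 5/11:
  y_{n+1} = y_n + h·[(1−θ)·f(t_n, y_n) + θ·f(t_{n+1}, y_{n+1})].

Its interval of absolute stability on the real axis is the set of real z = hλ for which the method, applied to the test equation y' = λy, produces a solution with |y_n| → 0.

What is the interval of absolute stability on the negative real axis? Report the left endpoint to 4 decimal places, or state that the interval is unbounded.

(-22.0000, 0).

With y'=λy (z=hλ):
  y_{n+1} = y_n + z·[6/11·y_n + 5/11·y_{n+1}] ⇒ (1 − 5/11z)y_{n+1} = (1 + 6/11z)y_n
  so R(z) = (1 + 6/11z)/(1 − 5/11z).

Find x<0 with |R(x)|<1.
x=-0.95: |R|=0.3365
R=−1: 1+6/11x = −1+5/11x ⇒ -1/11x=2 ⇒ x=2/(-1/11)=-22.0000
Confirm numerically:
  x=-21.834: |R|=0.99862 <1
  x=-19.170: |R|=0.97351 <1
  x=-8.827: |R|=0.76108 <1
  x=-22.490: |R|=1.00397 >1
  x=-22.345: |R|=1.00281 >1
  x=-22.225: |R|=1.00184 >1
Stable set (-22.0000, 0).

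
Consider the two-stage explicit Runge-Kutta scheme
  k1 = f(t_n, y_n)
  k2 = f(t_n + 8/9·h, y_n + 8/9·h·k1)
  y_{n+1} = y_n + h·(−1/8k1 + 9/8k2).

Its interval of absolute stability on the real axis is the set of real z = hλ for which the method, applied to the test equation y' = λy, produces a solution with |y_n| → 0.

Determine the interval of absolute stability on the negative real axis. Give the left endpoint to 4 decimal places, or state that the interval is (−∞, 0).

Test eqn y'=λy, z=hλ:
  k1=λy_n ⇒ h·k1=z·y_n;  k2=λ(1+8/9z)y_n ⇒ h·k2=z(1+8/9z)y_n
  y_{n+1}/y_n = 1 − 1/8z + 9/8z(1+8/9z) = 1 + z + z²
  R(z) = 1 + z + z².

Solve |R(x)|<1 on ℝ⁻.
x=-0.47: |R|=0.7509
R=1: x+1x²=0 ⇒ x=−1=-1.0000; min R=1−1/(4·1)=0.7500>−1
Confirm numerically:
  x=-0.972: |R|=0.97278 <1
  x=-0.795: |R|=0.83703 <1
  x=-0.777: |R|=0.82673 <1
  x=-0.624: |R|=0.76538 <1
  x=-1.511: |R|=1.77212 >1
  x=-1.283: |R|=1.36309 >1
Stable set (-1.0000, 0).

(-1.0000, 0).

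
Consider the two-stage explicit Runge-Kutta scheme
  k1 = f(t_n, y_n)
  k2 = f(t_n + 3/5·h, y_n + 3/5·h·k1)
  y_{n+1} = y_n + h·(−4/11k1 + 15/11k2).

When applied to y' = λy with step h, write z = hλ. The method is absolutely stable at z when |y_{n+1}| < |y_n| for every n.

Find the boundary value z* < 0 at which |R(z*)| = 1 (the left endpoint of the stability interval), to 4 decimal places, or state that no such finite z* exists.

left endpoint -1.2222.

On y'=λy, z=hλ:
  k1=λy_n ⇒ h·k1=z·y_n;  k2=λ(1+3/5z)y_n ⇒ h·k2=z(1+3/5z)y_n
  y_{n+1}/y_n = 1 − 4/11z + 15/11z(1+3/5z) = 1 + z + 9/11z²
  ⇒ R(z) = 1 + z + 9/11z².

Need |R(x)|<1, x<0.
x=-1.03: |R|=0.8380
R=1: x+9/11x²=0 ⇒ x=−11/9=-1.2222; min R=1−1/(4·9/11)=0.6944>−1
Confirm numerically:
  x=-1.014: |R|=0.82725 <1
  x=-0.916: |R|=0.77050 <1
  x=-0.694: |R|=0.70007 <1
  x=-0.562: |R|=0.69642 <1
  x=-1.698: |R|=1.66099 >1
  x=-1.527: |R|=1.38078 >1
  x=-1.416: |R|=1.22450 >1
Interval (-1.2222, 0).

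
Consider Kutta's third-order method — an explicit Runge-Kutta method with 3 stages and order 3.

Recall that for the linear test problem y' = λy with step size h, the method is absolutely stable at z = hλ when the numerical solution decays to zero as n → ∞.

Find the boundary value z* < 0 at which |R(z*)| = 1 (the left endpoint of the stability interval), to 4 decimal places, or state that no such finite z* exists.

left endpoint -2.5127.

Set f=λy, z=hλ:
  order 3, 3-stage ⇒ R(z)=1+z+z^2/2+z^3/6
  (e.g. R(-1.06)=0.30330, |R|=0.30330)

Boundary: |R(x)|=1, x<0.
x=-1.06: |R|=0.3033
|R(-2.48)|=0.9470 |R(-1.04)|=0.3133
Bisect:
  x_lo=-2.8342 |R|=1.6123  x_hi=-0.2595 |R|=0.7713
  mid=-1.54685 |R|=0.03266 →hi
  mid=-2.19053 |R|=0.54317 →hi
  mid=-2.51237 |R|=0.99939 →hi
  mid=-2.67330 |R|=1.28416 →lo
  mid=-2.59284 |R|=1.13662 →lo
  mid=-2.55261 |R|=1.06675 →lo
  mid=-2.53249 |R|=1.03276 →lo
  ...
  [-2.51285,-2.51269] ⇒ x*=-2.5127
So |R|<1 on (-2.5127, 0).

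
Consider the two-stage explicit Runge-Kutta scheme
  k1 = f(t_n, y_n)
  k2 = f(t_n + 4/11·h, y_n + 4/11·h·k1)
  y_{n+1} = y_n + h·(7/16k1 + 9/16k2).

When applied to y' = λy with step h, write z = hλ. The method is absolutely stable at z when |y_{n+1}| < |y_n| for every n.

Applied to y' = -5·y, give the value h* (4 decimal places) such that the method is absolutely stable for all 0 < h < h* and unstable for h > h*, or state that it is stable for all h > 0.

(-4.8889,0); λ=-5 ⇒ h* = (44/9)/5 = 0.9778.

Set f=λy, z=hλ:
  k1=λy_n ⇒ h·k1=z·y_n;  k2=λ(1+4/11z)y_n ⇒ h·k2=z(1+4/11z)y_n
  y_{n+1}/y_n = 1 + 7/16z + 9/16z(1+4/11z) = 1 + z + 9/44z²
  R(z) = 1 + z + 9/44z².

Need |R(x)|<1, x<0.
x=-1.38: |R|=0.0095
R=1: x+9/44x²=0 ⇒ x=−44/9=-4.8889; min R=1−1/(4·9/44)=-0.2222>−1
Confirm numerically:
  x=-4.756: |R|=0.87072 <1
  x=-4.441: |R|=0.59314 <1
  x=-4.124: |R|=0.35478 <1
  x=-2.287: |R|=0.21715 <1
  x=-5.422: |R|=1.59124 >1
  x=-4.975: |R|=1.08763 >1
Interval (-4.8889, 0).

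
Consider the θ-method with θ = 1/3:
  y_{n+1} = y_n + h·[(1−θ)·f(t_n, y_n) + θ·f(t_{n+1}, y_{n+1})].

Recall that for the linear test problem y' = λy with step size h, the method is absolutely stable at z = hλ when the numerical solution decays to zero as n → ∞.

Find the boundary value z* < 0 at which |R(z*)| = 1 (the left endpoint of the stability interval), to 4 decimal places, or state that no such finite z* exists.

z* = -6.0000.

Test eqn y'=λy, z=hλ:
  y_{n+1} = y_n + z·[2/3·y_n + 1/3·y_{n+1}] ⇒ (1 − 1/3z)y_{n+1} = (1 + 2/3z)y_n
  R(z) = (1 + 2/3z)/(1 − 1/3z).

Boundary: |R(x)|=1, x<0.
x=-1.11: |R|=0.1898
R=−1: 1+2/3x = −1+1/3x ⇒ -1/3x=2 ⇒ x=2/(-1/3)=-6.0000
Confirm numerically:
  x=-4.989: |R|=0.87345 <1
  x=-4.985: |R|=0.87289 <1
  x=-2.542: |R|=0.37604 <1
  x=-6.600: |R|=1.06250 >1
  x=-6.280: |R|=1.03017 >1
  x=-6.208: |R|=1.02259 >1
So |R|<1 on (-6.0000, 0).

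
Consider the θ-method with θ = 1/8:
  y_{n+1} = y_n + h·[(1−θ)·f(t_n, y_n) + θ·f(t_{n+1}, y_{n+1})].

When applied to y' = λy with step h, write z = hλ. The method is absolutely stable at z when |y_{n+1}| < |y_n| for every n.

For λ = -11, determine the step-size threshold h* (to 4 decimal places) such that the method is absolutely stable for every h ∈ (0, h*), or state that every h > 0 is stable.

Test eqn y'=λy, z=hλ:
  y_{n+1} = y_n + z·[7/8·y_n + 1/8·y_{n+1}] ⇒ (1 − 1/8z)y_{n+1} = (1 + 7/8z)y_n
  ⇒ R(z) = (1 + 7/8z)/(1 − 1/8z).

Solve |R(x)|<1 on ℝ⁻.
x=-1.27: |R|=0.0960
R=−1: 1+7/8x = −1+1/8x ⇒ -3/4x=2 ⇒ x=2/(-3/4)=-2.6667
Confirm numerically:
  x=-1.938: |R|=0.56007 <1
  x=-1.665: |R|=0.37817 <1
  x=-1.266: |R|=0.09303 <1
  x=-3.066: |R|=1.21652 >1
  x=-2.809: |R|=1.07901 >1
Stable set (-2.6667, 0).

(-2.6667,0); λ=-11 ⇒ h* = (8/3)/11 = 0.2424.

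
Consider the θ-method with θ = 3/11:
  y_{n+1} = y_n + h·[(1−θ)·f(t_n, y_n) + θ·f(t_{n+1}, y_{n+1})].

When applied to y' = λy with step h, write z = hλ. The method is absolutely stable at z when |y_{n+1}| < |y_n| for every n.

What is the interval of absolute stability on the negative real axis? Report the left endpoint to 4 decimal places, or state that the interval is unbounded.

(-4.4000, 0).

On y'=λy, z=hλ:
  y_{n+1} = y_n + z·[8/11·y_n + 3/11·y_{n+1}] ⇒ (1 − 3/11z)y_{n+1} = (1 + 8/11z)y_n
  R(z) = (1 + 8/11z)/(1 − 3/11z).

Boundary: |R(x)|=1, x<0.
x=-1.03: |R|=0.1959
R=−1: 1+8/11x = −1+3/11x ⇒ -5/11x=2 ⇒ x=2/(-5/11)=-4.4000
Confirm numerically:
  x=-4.353: |R|=0.99023 <1
  x=-3.987: |R|=0.91006 <1
  x=-2.633: |R|=0.53251 <1
  x=-1.762: |R|=0.19010 <1
  x=-4.826: |R|=1.08360 >1
  x=-4.601: |R|=1.04052 >1
So |R|<1 on (-4.4000, 0).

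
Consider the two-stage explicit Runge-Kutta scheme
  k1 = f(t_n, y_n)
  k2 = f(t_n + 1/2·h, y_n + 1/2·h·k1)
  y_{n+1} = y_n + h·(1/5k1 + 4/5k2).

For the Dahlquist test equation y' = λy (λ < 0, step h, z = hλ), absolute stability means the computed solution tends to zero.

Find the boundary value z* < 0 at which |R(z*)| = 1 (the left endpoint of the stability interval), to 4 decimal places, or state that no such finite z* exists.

z* = -2.5000.

On y'=λy, z=hλ:
  k1=λy_n ⇒ h·k1=z·y_n;  k2=λ(1+1/2z)y_n ⇒ h·k2=z(1+1/2z)y_n
  y_{n+1}/y_n = 1 + 1/5z + 4/5z(1+1/2z) = 1 + z + 2/5z²
  ⇒ R(z) = 1 + z + 2/5z².

Boundary: |R(x)|=1, x<0.
x=-0.89: |R|=0.4268
R=1: x+2/5x²=0 ⇒ x=−5/2=-2.5000; min R=1−1/(4·2/5)=0.3750>−1
Confirm numerically:
  x=-1.961: |R|=0.57721 <1
  x=-1.713: |R|=0.46075 <1
  x=-1.305: |R|=0.37621 <1
  x=-1.061: |R|=0.38929 <1
  x=-2.766: |R|=1.29430 >1
  x=-2.733: |R|=1.25472 >1
So |R|<1 on (-2.5000, 0).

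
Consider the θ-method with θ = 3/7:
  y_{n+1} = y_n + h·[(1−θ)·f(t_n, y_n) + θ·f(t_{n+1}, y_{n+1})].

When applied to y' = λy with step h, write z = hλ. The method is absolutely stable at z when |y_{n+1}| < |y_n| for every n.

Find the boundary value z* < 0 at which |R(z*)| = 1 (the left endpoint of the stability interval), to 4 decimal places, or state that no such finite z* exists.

Test eqn y'=λy, z=hλ:
  y_{n+1} = y_n + z·[4/7·y_n + 3/7·y_{n+1}] ⇒ (1 − 3/7z)y_{n+1} = (1 + 4/7z)y_n
  R(z) = (1 + 4/7z)/(1 − 3/7z).

Solve |R(x)|<1 on ℝ⁻.
x=-1.6: |R|=0.0508
R=−1: 1+4/7x = −1+3/7x ⇒ -1/7x=2 ⇒ x=2/(-1/7)=-14.0000
Confirm numerically:
  x=-12.593: |R|=0.96858 <1
  x=-11.924: |R|=0.95146 <1
  x=-10.865: |R|=0.92082 <1
  x=-10.789: |R|=0.91843 <1
  x=-14.594: |R|=1.01170 >1
  x=-14.493: |R|=1.00977 >1
  x=-14.430: |R|=1.00855 >1
Interval (-14.0000, 0).

left endpoint -14.0000.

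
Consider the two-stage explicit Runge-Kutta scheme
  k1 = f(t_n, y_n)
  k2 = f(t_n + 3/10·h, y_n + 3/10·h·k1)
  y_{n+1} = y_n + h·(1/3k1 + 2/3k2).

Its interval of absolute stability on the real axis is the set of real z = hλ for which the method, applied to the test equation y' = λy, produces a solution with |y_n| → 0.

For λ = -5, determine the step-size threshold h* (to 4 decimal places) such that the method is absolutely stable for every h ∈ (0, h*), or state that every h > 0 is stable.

Set f=λy, z=hλ:
  k1=λy_n ⇒ h·k1=z·y_n;  k2=λ(1+3/10z)y_n ⇒ h·k2=z(1+3/10z)y_n
  y_{n+1}/y_n = 1 + 1/3z + 2/3z(1+3/10z) = 1 + z + 1/5z²
  so R(z) = 1 + z + 1/5z².

Boundary: |R(x)|=1, x<0.
x=-1.2: |R|=0.0880
R=1: x+1/5x²=0 ⇒ x=−5=-5.0000; min R=1−1/(4·1/5)=-0.2500>−1
Confirm numerically:
  x=-4.861: |R|=0.86486 <1
  x=-4.690: |R|=0.70922 <1
  x=-3.720: |R|=0.04768 <1
  x=-2.555: |R|=0.24940 <1
  x=-5.506: |R|=1.55721 >1
  x=-5.416: |R|=1.45061 >1
So |R|<1 on (-5.0000, 0).

(-5.0000,0); λ=-5 ⇒ h* = (5)/5 = 1.0000.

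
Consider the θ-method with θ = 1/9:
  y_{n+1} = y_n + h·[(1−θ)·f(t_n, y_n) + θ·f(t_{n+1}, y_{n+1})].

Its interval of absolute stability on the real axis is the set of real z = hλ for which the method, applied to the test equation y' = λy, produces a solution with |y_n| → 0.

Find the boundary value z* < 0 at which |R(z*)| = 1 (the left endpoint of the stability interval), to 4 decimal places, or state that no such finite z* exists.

Set f=λy, z=hλ:
  y_{n+1} = y_n + z·[8/9·y_n + 1/9·y_{n+1}] ⇒ (1 − 1/9z)y_{n+1} = (1 + 8/9z)y_n
  Hence R(z) = (1 + 8/9z)/(1 − 1/9z).

Solve |R(x)|<1 on ℝ⁻.
x=-1.13: |R|=0.0039
R=−1: 1+8/9x = −1+1/9x ⇒ -7/9x=2 ⇒ x=2/(-7/9)=-2.5714
Confirm numerically:
  x=-1.775: |R|=0.48260 <1
  x=-1.682: |R|=0.41715 <1
  x=-1.367: |R|=0.18675 <1
  x=-3.081: |R|=1.29526 >1
  x=-2.689: |R|=1.07041 >1
Stable set (-2.5714, 0).

z* = -2.5714.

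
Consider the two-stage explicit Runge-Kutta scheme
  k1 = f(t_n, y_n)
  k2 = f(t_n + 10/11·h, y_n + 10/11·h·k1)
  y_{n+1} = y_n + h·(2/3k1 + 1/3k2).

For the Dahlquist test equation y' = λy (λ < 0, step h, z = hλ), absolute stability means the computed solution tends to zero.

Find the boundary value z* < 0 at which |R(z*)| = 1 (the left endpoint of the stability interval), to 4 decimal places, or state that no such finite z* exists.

z* = -3.3000.

Test eqn y'=λy, z=hλ:
  k1=λy_n ⇒ h·k1=z·y_n;  k2=λ(1+10/11z)y_n ⇒ h·k2=z(1+10/11z)y_n
  y_{n+1}/y_n = 1 + 2/3z + 1/3z(1+10/11z) = 1 + z + 10/33z²
  R(z) = 1 + z + 10/33z².

Solve |R(x)|<1 on ℝ⁻.
x=-0.32: |R|=0.7110
R=1: x+10/33x²=0 ⇒ x=−33/10=-3.3000; min R=1−1/(4·10/33)=0.1750>−1
Confirm numerically:
  x=-2.744: |R|=0.53768 <1
  x=-2.669: |R|=0.48965 <1
  x=-2.558: |R|=0.42484 <1
  x=-3.505: |R|=1.21773 >1
  x=-3.425: |R|=1.12973 >1
  x=-3.355: |R|=1.05592 >1
Interval (-3.3000, 0).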